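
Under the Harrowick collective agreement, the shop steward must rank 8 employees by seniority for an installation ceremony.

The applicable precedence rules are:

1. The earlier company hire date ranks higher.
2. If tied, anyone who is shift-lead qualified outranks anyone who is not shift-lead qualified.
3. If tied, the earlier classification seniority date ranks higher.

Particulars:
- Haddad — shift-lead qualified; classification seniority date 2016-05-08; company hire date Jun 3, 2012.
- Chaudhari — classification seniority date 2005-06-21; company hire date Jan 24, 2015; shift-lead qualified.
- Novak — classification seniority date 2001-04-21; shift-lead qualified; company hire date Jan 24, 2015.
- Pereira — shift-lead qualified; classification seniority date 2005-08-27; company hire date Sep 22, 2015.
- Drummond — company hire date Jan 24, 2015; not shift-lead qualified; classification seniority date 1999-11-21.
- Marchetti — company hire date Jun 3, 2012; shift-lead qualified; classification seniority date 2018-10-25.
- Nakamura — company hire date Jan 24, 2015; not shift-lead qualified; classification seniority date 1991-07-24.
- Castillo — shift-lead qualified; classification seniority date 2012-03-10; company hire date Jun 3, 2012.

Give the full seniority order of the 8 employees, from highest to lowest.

Castillo, Haddad, Marchetti, Novak, Chaudhari, Nakamura, Drummond, Pereira

By company hire date (earlier first): Castillo, Haddad and Marchetti (each Jun 3, 2012); then Novak, Chaudhari, Nakamura and Drummond (each Jan 24, 2015); then Pereira (Sep 22, 2015).
Castillo, Haddad and Marchetti are each shift-lead qualified, so the next rule applies.
Among Castillo, Haddad and Marchetti, by classification seniority date (earlier first): Castillo (2012-03-10) before Haddad (2016-05-08) before Marchetti (2018-10-25).
Among Novak, Chaudhari, Nakamura and Drummond, shift-lead qualified before not shift-lead qualified: Novak and Chaudhari (shift-lead qualified) before Nakamura and Drummond (not shift-lead qualified).
Among Novak and Chaudhari, by classification seniority date (earlier first): Novak (2001-04-21) before Chaudhari (2005-06-21).
Among Nakamura and Drummond, by classification seniority date (earlier first): Nakamura (1991-07-24) before Drummond (1999-11-21).
Full order: Castillo, Haddad, Marchetti, Novak, Chaudhari, Nakamura, Drummond, Pereira.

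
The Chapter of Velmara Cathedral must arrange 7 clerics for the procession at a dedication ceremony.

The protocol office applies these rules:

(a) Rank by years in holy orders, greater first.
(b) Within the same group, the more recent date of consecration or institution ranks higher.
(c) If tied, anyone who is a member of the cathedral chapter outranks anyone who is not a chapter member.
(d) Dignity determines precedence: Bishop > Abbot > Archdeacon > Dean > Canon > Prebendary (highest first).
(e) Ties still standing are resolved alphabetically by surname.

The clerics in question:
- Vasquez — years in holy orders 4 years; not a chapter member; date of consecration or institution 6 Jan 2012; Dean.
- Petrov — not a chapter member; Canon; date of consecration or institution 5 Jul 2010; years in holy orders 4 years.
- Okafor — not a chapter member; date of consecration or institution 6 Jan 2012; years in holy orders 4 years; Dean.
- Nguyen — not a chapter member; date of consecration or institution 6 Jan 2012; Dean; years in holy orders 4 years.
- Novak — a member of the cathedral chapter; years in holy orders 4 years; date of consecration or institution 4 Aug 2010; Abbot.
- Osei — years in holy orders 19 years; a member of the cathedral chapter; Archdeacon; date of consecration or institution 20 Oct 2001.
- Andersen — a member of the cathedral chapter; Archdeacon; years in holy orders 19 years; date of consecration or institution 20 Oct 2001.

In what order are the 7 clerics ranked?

By years in holy orders (higher first): Andersen and Osei (both 19 years); then Nguyen, Okafor, Vasquez, Novak and Petrov (each 4 years).
Andersen and Osei both have date of consecration or institution 20 Oct 2001, so the next rule applies.
Andersen and Osei are each a member of the cathedral chapter, so the next rule applies.
Andersen and Osei are each Archdeacon, so the next rule applies.
Among Andersen and Osei, alphabetically by surname: Andersen before Osei.
Among Nguyen, Okafor, Vasquez, Novak and Petrov, by date of consecration or institution (later first): Nguyen, Okafor and Vasquez (6 Jan 2012) before Novak (4 Aug 2010) before Petrov (5 Jul 2010).
Nguyen, Okafor and Vasquez are each not a chapter member, so the next rule applies.
Nguyen, Okafor and Vasquez are each Dean, so the next rule applies.
Among Nguyen, Okafor and Vasquez, alphabetically by surname: Nguyen before Okafor before Vasquez.
Full order: Andersen, Osei, Nguyen, Okafor, Vasquez, Novak, Petrov.

Andersen, Osei, Nguyen, Okafor, Vasquez, Novak, Petrov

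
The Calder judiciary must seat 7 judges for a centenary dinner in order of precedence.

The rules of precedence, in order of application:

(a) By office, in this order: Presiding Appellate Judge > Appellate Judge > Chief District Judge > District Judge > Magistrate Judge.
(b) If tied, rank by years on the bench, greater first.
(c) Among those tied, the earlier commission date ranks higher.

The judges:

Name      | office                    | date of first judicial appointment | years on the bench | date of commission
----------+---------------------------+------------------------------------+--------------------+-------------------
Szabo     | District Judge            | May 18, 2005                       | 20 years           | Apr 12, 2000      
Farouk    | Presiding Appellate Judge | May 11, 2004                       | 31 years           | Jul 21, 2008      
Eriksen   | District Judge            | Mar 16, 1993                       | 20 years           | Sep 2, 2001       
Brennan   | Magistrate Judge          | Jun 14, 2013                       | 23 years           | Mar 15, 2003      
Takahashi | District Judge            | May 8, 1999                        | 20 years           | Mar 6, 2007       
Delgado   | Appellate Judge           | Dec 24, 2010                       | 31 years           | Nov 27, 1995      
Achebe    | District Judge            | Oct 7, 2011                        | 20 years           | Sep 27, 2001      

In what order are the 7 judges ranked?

By office: Farouk (Presiding Appellate Judge); then Delgado (Appellate Judge); then Szabo, Eriksen, Achebe and Takahashi (District Judge); then Brennan (Magistrate Judge).
Szabo, Eriksen, Achebe and Takahashi all have years on the bench 20 years, so the next rule applies.
Among Szabo, Eriksen, Achebe and Takahashi, by date of commission (earlier first): Szabo (Apr 12, 2000) before Eriksen (Sep 2, 2001) before Achebe (Sep 27, 2001) before Takahashi (Mar 6, 2007).
Full order: Farouk, Delgado, Szabo, Eriksen, Achebe, Takahashi, Brennan.

Farouk, Delgado, Szabo, Eriksen, Achebe, Takahashi, Brennan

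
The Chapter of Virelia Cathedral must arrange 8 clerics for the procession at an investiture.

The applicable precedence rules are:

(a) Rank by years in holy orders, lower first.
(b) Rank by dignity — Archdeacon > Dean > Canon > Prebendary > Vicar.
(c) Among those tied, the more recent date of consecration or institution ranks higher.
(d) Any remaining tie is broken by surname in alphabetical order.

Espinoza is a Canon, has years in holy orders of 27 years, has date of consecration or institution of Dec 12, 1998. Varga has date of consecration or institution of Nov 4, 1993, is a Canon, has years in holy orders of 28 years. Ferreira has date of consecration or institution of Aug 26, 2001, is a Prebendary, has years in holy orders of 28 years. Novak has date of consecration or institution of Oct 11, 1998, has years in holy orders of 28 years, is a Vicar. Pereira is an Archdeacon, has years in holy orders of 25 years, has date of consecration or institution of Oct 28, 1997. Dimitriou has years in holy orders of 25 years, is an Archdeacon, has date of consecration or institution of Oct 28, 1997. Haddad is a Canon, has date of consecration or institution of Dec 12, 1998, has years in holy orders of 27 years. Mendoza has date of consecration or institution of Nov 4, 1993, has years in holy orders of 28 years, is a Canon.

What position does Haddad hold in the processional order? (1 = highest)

By years in holy orders (lower first): Dimitriou and Pereira (both 25 years); then Espinoza and Haddad (both 27 years); then Mendoza, Varga, Ferreira and Novak (each 28 years).
Dimitriou and Pereira are each Archdeacon, so the next rule applies.
Dimitriou and Pereira both have date of consecration or institution Oct 28, 1997, so the next rule applies.
Among Dimitriou and Pereira, alphabetically by surname: Dimitriou before Pereira.
Espinoza and Haddad are each Canon, so the next rule applies.
Espinoza and Haddad both have date of consecration or institution Dec 12, 1998, so the next rule applies.
Among Espinoza and Haddad, alphabetically by surname: Espinoza before Haddad.
Among Mendoza, Varga, Ferreira and Novak, by dignity: Mendoza and Varga (Canon) before Ferreira (Prebendary) before Novak (Vicar).
Mendoza and Varga both have date of consecration or institution Nov 4, 1993, so the next rule applies.
Among Mendoza and Varga, alphabetically by surname: Mendoza before Varga.
Order: Dimitriou, Pereira, Espinoza, Haddad, Mendoza, Varga, Ferreira, Novak. So position 4.

4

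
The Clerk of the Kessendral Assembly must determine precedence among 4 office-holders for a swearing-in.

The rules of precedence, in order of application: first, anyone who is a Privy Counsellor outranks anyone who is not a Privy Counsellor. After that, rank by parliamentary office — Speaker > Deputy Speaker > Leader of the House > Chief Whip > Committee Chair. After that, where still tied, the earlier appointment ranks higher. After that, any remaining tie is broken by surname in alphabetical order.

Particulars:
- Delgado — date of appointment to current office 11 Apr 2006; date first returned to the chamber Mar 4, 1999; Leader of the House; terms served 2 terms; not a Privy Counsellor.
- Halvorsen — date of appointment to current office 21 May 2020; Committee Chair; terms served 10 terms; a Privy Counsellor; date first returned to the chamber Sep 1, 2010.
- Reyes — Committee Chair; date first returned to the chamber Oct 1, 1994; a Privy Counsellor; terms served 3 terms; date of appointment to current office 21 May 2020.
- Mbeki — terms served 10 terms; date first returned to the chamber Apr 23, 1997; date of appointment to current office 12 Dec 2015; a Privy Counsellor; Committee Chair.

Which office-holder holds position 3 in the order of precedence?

By the first rule: Mbeki, Halvorsen and Reyes (each a Privy Counsellor); then Delgado (not a Privy Counsellor).
Mbeki, Halvorsen and Reyes are each Committee Chair, so the next rule applies.
Among Mbeki, Halvorsen and Reyes, by date of appointment to current office (earlier first): Mbeki (12 Dec 2015) before Halvorsen and Reyes (21 May 2020).
Among Halvorsen and Reyes, alphabetically by surname: Halvorsen before Reyes.
Order: Mbeki, Halvorsen, Reyes, Delgado.

Reyes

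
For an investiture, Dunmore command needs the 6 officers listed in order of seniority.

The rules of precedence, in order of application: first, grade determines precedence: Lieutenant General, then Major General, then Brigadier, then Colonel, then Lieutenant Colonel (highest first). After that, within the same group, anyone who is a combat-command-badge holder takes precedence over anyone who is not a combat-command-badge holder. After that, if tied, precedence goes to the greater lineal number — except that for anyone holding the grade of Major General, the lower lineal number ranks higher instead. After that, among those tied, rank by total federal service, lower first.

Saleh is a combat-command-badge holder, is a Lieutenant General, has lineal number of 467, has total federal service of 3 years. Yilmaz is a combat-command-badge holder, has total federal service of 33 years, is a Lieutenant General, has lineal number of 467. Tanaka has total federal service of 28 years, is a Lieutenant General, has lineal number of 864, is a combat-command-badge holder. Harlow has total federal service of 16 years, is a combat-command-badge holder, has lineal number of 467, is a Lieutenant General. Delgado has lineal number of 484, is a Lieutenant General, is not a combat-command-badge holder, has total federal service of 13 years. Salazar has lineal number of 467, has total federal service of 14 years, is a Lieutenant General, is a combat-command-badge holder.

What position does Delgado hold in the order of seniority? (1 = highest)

6

By grade: Tanaka, Saleh, Salazar, Harlow, Yilmaz and Delgado (Lieutenant General).
Among Tanaka, Saleh, Salazar, Harlow, Yilmaz and Delgado, a combat-command-badge holder before not a combat-command-badge holder: Tanaka, Saleh, Salazar, Harlow and Yilmaz (a combat-command-badge holder) before Delgado (not a combat-command-badge holder).
Among Tanaka, Saleh, Salazar, Harlow and Yilmaz, by lineal number (higher first): Tanaka (864) before Saleh, Salazar, Harlow and Yilmaz (467).
Among Saleh, Salazar, Harlow and Yilmaz, by total federal service (lower first): Saleh (3 years) before Salazar (14 years) before Harlow (16 years) before Yilmaz (33 years).
Order: Tanaka, Saleh, Salazar, Harlow, Yilmaz, Delgado. So position 6.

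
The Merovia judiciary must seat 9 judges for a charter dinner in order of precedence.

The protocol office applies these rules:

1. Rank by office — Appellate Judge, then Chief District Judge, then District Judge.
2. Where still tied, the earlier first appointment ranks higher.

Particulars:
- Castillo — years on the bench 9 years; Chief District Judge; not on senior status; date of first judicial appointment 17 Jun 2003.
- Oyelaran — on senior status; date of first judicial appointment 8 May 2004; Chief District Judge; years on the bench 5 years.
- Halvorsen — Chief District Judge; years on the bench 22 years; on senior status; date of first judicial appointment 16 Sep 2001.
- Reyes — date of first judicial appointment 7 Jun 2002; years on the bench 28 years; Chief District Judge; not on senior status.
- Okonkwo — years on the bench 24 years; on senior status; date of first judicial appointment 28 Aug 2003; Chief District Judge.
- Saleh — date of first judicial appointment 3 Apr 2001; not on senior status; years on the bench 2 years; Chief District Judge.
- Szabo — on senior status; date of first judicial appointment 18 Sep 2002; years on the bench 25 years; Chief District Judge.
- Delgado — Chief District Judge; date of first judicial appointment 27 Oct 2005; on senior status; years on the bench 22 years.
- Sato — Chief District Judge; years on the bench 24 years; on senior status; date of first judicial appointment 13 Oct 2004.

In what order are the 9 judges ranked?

By office: Saleh, Halvorsen, Reyes, Szabo, Castillo, Okonkwo, Oyelaran, Sato and Delgado (Chief District Judge).
Among Saleh, Halvorsen, Reyes, Szabo, Castillo, Okonkwo, Oyelaran, Sato and Delgado, by date of first judicial appointment (earlier first): Saleh (3 Apr 2001) before Halvorsen (16 Sep 2001) before Reyes (7 Jun 2002) before Szabo (18 Sep 2002) before Castillo (17 Jun 2003) before Okonkwo (28 Aug 2003) before Oyelaran (8 May 2004) before Sato (13 Oct 2004) before Delgado (27 Oct 2005).
Full order: Saleh, Halvorsen, Reyes, Szabo, Castillo, Okonkwo, Oyelaran, Sato, Delgado.

Saleh, Halvorsen, Reyes, Szabo, Castillo, Okonkwo, Oyelaran, Sato, Delgado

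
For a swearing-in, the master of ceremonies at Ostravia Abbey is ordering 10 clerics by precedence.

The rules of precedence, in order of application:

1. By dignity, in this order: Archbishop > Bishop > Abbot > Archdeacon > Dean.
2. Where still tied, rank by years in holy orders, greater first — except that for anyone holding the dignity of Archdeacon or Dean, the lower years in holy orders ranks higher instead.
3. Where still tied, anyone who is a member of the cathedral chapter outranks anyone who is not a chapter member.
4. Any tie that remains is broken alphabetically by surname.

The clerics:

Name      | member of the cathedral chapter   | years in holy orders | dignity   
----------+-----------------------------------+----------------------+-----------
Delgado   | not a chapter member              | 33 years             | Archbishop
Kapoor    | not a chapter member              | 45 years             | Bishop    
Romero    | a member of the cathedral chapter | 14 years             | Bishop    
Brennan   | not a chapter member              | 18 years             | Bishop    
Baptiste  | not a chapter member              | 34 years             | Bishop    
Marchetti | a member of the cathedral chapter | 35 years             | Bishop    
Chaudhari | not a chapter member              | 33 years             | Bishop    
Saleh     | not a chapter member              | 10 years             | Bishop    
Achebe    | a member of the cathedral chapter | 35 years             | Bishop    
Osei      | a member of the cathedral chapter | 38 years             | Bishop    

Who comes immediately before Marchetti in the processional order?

By dignity: Delgado (Archbishop); then Kapoor, Osei, Achebe, Marchetti, Baptiste, Chaudhari, Brennan, Romero and Saleh (Bishop).
Among Kapoor, Osei, Achebe, Marchetti, Baptiste, Chaudhari, Brennan, Romero and Saleh, by years in holy orders (higher first): Kapoor (45 years) before Osei (38 years) before Achebe and Marchetti (35 years) before Baptiste (34 years) before Chaudhari (33 years) before Brennan (18 years) before Romero (14 years) before Saleh (10 years).
Achebe and Marchetti are each a member of the cathedral chapter, so the next rule applies.
Among Achebe and Marchetti, alphabetically by surname: Achebe before Marchetti.
Order: Delgado, Kapoor, Osei, Achebe, Marchetti, Baptiste, Chaudhari, Brennan, Romero, Saleh.

Achebe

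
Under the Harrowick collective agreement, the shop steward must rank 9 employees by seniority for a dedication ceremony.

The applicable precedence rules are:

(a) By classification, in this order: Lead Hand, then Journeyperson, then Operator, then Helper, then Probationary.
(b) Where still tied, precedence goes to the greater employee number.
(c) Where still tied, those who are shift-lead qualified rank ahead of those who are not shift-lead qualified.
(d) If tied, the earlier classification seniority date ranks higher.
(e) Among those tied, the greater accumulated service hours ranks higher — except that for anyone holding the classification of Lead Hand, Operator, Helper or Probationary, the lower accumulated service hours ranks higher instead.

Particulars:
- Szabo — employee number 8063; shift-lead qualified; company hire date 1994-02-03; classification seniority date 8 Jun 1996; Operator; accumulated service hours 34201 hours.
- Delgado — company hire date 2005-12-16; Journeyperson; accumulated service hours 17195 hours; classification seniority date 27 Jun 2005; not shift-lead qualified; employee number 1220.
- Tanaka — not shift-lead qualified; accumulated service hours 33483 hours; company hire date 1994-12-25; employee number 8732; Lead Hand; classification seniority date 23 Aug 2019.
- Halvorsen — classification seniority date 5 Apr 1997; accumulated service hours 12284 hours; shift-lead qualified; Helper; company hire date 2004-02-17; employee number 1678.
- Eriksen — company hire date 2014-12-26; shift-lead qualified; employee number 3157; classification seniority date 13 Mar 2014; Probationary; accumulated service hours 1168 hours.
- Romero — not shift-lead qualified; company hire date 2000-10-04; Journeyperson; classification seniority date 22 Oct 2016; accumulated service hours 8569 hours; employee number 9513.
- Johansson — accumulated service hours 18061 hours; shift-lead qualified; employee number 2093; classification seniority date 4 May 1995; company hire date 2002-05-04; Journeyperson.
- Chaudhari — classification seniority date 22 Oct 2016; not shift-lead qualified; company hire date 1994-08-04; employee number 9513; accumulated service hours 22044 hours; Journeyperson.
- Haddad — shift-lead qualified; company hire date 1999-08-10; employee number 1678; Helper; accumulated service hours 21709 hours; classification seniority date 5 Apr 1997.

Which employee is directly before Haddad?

By classification: Tanaka (Lead Hand); then Chaudhari, Romero, Johansson and Delgado (Journeyperson); then Szabo (Operator); then Halvorsen and Haddad (Helper); then Eriksen (Probationary).
Among Chaudhari, Romero, Johansson and Delgado, by employee number (higher first): Chaudhari and Romero (9513) before Johansson (2093) before Delgado (1220).
Chaudhari and Romero are each not shift-lead qualified, so the next rule applies.
Chaudhari and Romero both have classification seniority date 22 Oct 2016, so the next rule applies.
Among Chaudhari and Romero, by accumulated service hours (higher first): Chaudhari (22044 hours) before Romero (8569 hours).
Halvorsen and Haddad both have employee number 1678, so the next rule applies.
Halvorsen and Haddad are each shift-lead qualified, so the next rule applies.
Halvorsen and Haddad both have classification seniority date 5 Apr 1997, so the next rule applies.
Among Halvorsen and Haddad, by accumulated service hours (lower first) (reversed rule for this group): Halvorsen (12284 hours) before Haddad (21709 hours).
Order: Tanaka, Chaudhari, Romero, Johansson, Delgado, Szabo, Halvorsen, Haddad, Eriksen.

Halvorsen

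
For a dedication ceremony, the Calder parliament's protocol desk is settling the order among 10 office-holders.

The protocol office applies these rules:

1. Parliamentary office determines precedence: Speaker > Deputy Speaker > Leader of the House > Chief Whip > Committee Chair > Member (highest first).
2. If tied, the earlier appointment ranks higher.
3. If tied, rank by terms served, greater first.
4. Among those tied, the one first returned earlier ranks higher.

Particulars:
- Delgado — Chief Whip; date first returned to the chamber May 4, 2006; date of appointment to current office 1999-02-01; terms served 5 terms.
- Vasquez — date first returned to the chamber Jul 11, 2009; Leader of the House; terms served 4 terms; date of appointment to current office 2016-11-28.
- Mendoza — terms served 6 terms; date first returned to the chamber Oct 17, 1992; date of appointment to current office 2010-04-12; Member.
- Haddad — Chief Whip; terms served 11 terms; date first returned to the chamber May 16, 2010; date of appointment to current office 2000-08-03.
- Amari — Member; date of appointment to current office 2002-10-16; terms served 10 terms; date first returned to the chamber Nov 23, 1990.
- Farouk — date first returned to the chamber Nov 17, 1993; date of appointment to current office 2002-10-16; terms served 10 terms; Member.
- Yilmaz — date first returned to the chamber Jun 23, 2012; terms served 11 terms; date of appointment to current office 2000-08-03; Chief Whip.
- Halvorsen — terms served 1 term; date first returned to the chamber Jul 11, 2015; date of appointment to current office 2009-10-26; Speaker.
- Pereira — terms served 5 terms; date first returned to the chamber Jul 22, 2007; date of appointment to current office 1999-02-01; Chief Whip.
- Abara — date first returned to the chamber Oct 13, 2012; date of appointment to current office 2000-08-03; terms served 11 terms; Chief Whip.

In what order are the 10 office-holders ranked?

By parliamentary office: Halvorsen (Speaker); then Vasquez (Leader of the House); then Delgado, Pereira, Haddad, Yilmaz and Abara (Chief Whip); then Amari, Farouk and Mendoza (Member).
Among Delgado, Pereira, Haddad, Yilmaz and Abara, by date of appointment to current office (earlier first): Delgado and Pereira (1999-02-01) before Haddad, Yilmaz and Abara (2000-08-03).
Delgado and Pereira both have terms served 5 terms, so the next rule applies.
Among Delgado and Pereira, by date first returned to the chamber (earlier first): Delgado (May 4, 2006) before Pereira (Jul 22, 2007).
Haddad, Yilmaz and Abara all have terms served 11 terms, so the next rule applies.
Among Haddad, Yilmaz and Abara, by date first returned to the chamber (earlier first): Haddad (May 16, 2010) before Yilmaz (Jun 23, 2012) before Abara (Oct 13, 2012).
Among Amari, Farouk and Mendoza, by date of appointment to current office (earlier first): Amari and Farouk (2002-10-16) before Mendoza (2010-04-12).
Amari and Farouk both have terms served 10 terms, so the next rule applies.
Among Amari and Farouk, by date first returned to the chamber (earlier first): Amari (Nov 23, 1990) before Farouk (Nov 17, 1993).
Full order: Halvorsen, Vasquez, Delgado, Pereira, Haddad, Yilmaz, Abara, Amari, Farouk, Mendoza.

Halvorsen, Vasquez, Delgado, Pereira, Haddad, Yilmaz, Abara, Amari, Farouk, Mendoza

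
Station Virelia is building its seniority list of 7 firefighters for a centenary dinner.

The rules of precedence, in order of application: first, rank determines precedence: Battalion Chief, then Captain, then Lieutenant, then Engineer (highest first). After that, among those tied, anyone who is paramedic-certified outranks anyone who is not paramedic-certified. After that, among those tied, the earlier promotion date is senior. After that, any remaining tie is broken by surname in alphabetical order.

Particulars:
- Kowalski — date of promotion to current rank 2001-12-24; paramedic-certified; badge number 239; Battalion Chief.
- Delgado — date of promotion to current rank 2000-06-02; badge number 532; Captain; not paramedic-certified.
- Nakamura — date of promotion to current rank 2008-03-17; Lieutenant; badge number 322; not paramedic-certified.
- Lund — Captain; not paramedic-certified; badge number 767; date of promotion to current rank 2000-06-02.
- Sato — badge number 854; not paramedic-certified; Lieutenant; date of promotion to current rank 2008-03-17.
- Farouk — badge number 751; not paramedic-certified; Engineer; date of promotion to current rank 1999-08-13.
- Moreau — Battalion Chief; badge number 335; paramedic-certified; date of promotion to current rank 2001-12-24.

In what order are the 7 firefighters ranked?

Kowalski, Moreau, Delgado, Lund, Nakamura, Sato, Farouk

By rank: Kowalski and Moreau (Battalion Chief); then Delgado and Lund (Captain); then Nakamura and Sato (Lieutenant); then Farouk (Engineer).
Kowalski and Moreau are each paramedic-certified, so the next rule applies.
Kowalski and Moreau both have date of promotion to current rank 2001-12-24, so the next rule applies.
Among Kowalski and Moreau, alphabetically by surname: Kowalski before Moreau.
Delgado and Lund are each not paramedic-certified, so the next rule applies.
Delgado and Lund both have date of promotion to current rank 2000-06-02, so the next rule applies.
Among Delgado and Lund, alphabetically by surname: Delgado before Lund.
Nakamura and Sato are each not paramedic-certified, so the next rule applies.
Nakamura and Sato both have date of promotion to current rank 2008-03-17, so the next rule applies.
Among Nakamura and Sato, alphabetically by surname: Nakamura before Sato.
Full order: Kowalski, Moreau, Delgado, Lund, Nakamura, Sato, Farouk.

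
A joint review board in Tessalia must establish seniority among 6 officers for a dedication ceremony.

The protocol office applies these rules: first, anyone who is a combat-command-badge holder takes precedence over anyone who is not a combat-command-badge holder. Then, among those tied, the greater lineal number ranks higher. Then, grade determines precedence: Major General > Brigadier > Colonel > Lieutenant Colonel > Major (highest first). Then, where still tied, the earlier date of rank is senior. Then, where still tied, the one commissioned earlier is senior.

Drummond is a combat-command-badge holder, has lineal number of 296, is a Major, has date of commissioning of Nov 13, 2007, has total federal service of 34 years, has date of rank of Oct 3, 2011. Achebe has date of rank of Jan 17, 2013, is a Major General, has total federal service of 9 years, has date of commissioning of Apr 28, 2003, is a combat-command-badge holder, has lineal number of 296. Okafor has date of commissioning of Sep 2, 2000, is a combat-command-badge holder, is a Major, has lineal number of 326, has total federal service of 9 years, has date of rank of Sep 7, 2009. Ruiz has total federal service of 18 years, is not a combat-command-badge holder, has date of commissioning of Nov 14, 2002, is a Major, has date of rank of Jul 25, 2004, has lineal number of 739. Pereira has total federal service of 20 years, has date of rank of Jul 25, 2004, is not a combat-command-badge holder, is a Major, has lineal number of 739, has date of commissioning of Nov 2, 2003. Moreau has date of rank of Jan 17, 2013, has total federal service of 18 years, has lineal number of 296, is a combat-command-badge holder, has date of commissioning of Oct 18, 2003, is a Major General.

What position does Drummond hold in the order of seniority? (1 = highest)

By the first rule: Okafor, Achebe, Moreau and Drummond (each a combat-command-badge holder); then Ruiz and Pereira (both not a combat-command-badge holder).
Among Okafor, Achebe, Moreau and Drummond, by lineal number (higher first): Okafor (326) before Achebe, Moreau and Drummond (296).
Among Achebe, Moreau and Drummond, by grade: Achebe and Moreau (Major General) before Drummond (Major).
Achebe and Moreau both have date of rank Jan 17, 2013, so the next rule applies.
Among Achebe and Moreau, by date of commissioning (earlier first): Achebe (Apr 28, 2003) before Moreau (Oct 18, 2003).
Ruiz and Pereira both have lineal number 739, so the next rule applies.
Ruiz and Pereira are each Major, so the next rule applies.
Ruiz and Pereira both have date of rank Jul 25, 2004, so the next rule applies.
Among Ruiz and Pereira, by date of commissioning (earlier first): Ruiz (Nov 14, 2002) before Pereira (Nov 2, 2003).
Order: Okafor, Achebe, Moreau, Drummond, Ruiz, Pereira. So position 4.

4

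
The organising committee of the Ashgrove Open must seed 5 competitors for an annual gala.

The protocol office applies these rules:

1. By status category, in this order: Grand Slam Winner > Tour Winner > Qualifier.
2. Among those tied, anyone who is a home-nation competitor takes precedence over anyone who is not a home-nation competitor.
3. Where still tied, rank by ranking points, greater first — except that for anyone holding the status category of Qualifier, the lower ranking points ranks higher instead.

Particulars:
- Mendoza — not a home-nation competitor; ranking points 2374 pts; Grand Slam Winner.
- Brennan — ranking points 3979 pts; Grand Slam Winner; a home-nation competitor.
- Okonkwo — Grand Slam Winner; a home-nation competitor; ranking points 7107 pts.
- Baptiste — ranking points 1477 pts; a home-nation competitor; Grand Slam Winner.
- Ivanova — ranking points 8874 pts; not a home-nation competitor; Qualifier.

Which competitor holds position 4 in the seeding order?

By status category: Okonkwo, Brennan, Baptiste and Mendoza (Grand Slam Winner); then Ivanova (Qualifier).
Among Okonkwo, Brennan, Baptiste and Mendoza, a home-nation competitor before not a home-nation competitor: Okonkwo, Brennan and Baptiste (a home-nation competitor) before Mendoza (not a home-nation competitor).
Among Okonkwo, Brennan and Baptiste, by ranking points (higher first): Okonkwo (7107 pts) before Brennan (3979 pts) before Baptiste (1477 pts).
Order: Okonkwo, Brennan, Baptiste, Mendoza, Ivanova.

Mendoza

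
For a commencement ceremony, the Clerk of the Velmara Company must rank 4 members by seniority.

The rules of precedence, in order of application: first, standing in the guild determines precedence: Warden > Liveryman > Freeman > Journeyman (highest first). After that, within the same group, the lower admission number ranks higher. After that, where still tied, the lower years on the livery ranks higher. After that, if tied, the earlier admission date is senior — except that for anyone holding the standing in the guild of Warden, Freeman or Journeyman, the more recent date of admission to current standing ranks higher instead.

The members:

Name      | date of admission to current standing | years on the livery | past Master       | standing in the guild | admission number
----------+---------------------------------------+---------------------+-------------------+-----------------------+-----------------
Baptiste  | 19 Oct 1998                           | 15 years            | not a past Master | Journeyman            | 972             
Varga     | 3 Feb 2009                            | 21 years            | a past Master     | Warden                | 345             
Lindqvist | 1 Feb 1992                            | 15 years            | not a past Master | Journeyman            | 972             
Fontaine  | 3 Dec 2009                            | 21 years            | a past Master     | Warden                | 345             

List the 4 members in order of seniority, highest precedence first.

Fontaine, Varga, Baptiste, Lindqvist

By standing in the guild: Fontaine and Varga (Warden); then Baptiste and Lindqvist (Journeyman).
Fontaine and Varga both have admission number 345, so the next rule applies.
Fontaine and Varga both have years on the livery 21 years, so the next rule applies.
Among Fontaine and Varga, by date of admission to current standing (later first) (reversed rule for this group): Fontaine (3 Dec 2009) before Varga (3 Feb 2009).
Baptiste and Lindqvist both have admission number 972, so the next rule applies.
Baptiste and Lindqvist both have years on the livery 15 years, so the next rule applies.
Among Baptiste and Lindqvist, by date of admission to current standing (later first) (reversed rule for this group): Baptiste (19 Oct 1998) before Lindqvist (1 Feb 1992).
Full order: Fontaine, Varga, Baptiste, Lindqvist.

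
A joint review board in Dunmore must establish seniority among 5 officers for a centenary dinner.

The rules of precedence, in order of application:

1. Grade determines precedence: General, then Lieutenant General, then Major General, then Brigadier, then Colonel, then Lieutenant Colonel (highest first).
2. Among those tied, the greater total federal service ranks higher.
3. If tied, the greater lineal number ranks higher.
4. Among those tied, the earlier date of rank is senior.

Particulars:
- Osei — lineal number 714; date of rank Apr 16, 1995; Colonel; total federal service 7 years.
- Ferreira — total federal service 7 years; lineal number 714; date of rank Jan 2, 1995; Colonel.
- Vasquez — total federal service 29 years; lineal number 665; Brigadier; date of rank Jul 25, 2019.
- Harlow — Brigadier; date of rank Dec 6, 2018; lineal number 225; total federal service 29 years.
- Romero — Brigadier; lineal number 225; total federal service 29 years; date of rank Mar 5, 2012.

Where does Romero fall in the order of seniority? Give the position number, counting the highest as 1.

2

By grade: Vasquez, Romero and Harlow (Brigadier); then Ferreira and Osei (Colonel).
Vasquez, Romero and Harlow all have total federal service 29 years, so the next rule applies.
Among Vasquez, Romero and Harlow, by lineal number (higher first): Vasquez (665) before Romero and Harlow (225).
Among Romero and Harlow, by date of rank (earlier first): Romero (Mar 5, 2012) before Harlow (Dec 6, 2018).
Ferreira and Osei both have total federal service 7 years, so the next rule applies.
Ferreira and Osei both have lineal number 714, so the next rule applies.
Among Ferreira and Osei, by date of rank (earlier first): Ferreira (Jan 2, 1995) before Osei (Apr 16, 1995).
Order: Vasquez, Romero, Harlow, Ferreira, Osei. So position 2.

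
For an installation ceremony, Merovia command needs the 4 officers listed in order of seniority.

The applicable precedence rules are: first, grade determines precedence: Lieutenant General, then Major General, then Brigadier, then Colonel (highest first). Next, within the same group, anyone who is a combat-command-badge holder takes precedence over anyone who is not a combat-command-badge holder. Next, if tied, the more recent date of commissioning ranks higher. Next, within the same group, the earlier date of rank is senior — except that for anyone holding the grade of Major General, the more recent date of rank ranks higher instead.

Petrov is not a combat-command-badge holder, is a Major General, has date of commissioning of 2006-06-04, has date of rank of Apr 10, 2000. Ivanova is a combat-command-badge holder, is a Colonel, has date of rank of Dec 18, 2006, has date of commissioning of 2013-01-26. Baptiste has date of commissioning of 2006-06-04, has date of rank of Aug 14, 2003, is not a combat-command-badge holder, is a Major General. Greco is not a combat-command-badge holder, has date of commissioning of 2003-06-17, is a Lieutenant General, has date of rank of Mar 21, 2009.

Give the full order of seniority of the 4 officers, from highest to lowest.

Greco, Baptiste, Petrov, Ivanova

By grade: Greco (Lieutenant General); then Baptiste and Petrov (Major General); then Ivanova (Colonel).
Baptiste and Petrov are each not a combat-command-badge holder, so the next rule applies.
Baptiste and Petrov both have date of commissioning 2006-06-04, so the next rule applies.
Among Baptiste and Petrov, by date of rank (later first) (reversed rule for this group): Baptiste (Aug 14, 2003) before Petrov (Apr 10, 2000).
Full order: Greco, Baptiste, Petrov, Ivanova.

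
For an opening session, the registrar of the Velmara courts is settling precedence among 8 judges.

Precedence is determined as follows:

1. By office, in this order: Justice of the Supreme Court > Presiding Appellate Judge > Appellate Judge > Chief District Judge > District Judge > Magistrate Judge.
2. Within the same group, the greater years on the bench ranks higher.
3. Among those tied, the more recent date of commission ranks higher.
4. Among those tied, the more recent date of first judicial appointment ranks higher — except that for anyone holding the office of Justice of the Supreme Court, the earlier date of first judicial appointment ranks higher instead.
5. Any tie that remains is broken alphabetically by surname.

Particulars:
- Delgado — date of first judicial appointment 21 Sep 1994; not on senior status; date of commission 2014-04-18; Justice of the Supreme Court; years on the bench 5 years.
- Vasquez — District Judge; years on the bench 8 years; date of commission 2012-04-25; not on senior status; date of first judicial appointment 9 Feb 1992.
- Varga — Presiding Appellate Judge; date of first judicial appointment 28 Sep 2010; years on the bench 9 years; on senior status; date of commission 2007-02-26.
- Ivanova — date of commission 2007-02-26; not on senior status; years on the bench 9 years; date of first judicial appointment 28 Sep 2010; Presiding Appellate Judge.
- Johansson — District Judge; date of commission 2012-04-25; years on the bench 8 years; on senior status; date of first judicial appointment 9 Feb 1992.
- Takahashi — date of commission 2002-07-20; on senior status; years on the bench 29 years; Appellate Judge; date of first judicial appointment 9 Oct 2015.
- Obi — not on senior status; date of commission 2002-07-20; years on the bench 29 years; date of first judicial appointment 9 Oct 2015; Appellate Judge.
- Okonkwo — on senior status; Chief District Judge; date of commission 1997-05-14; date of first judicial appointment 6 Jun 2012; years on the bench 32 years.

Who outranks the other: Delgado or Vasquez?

By office: Delgado (Justice of the Supreme Court); then Ivanova and Varga (Presiding Appellate Judge); then Obi and Takahashi (Appellate Judge); then Okonkwo (Chief District Judge); then Johansson and Vasquez (District Judge).
Ivanova and Varga both have years on the bench 9 years, so the next rule applies.
Ivanova and Varga both have date of commission 2007-02-26, so the next rule applies.
Ivanova and Varga both have date of first judicial appointment 28 Sep 2010, so the next rule applies.
Among Ivanova and Varga, alphabetically by surname: Ivanova before Varga.
Obi and Takahashi both have years on the bench 29 years, so the next rule applies.
Obi and Takahashi both have date of commission 2002-07-20, so the next rule applies.
Obi and Takahashi both have date of first judicial appointment 9 Oct 2015, so the next rule applies.
Among Obi and Takahashi, alphabetically by surname: Obi before Takahashi.
Johansson and Vasquez both have years on the bench 8 years, so the next rule applies.
Johansson and Vasquez both have date of commission 2012-04-25, so the next rule applies.
Johansson and Vasquez both have date of first judicial appointment 9 Feb 1992, so the next rule applies.
Among Johansson and Vasquez, alphabetically by surname: Johansson before Vasquez.
So Delgado takes precedence.

Delgado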